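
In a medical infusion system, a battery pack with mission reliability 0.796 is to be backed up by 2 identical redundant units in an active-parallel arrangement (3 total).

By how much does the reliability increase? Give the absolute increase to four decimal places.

0.1955

R_before = 0.796
R_after = 1 − (1 − 0.796)^3 = 0.9915
ΔR = 0.9915 − 0.796 = 0.1955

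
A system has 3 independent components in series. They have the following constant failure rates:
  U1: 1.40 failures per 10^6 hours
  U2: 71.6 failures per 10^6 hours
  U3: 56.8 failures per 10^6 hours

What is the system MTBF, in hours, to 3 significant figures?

Series of exponential components: λ_sys = Σ λ_i
λ_sys = 0.00000140 + 0.0000716 + 0.0000568 = 1.2980e-04 /h
MTBF = 1 / λ_sys = 7700 h

7700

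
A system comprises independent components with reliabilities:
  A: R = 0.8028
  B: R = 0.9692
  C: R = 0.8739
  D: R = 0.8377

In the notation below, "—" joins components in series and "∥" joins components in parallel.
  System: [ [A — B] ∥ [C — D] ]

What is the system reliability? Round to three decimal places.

0.941

Series (A and B): 0.80280 × 0.96920 = 0.77807
Series (C and D): 0.87390 × 0.83770 = 0.73207
Parallel ([0.77807] and [0.73207]): 1 − (1 − 0.77807)(1 − 0.73207) = 0.941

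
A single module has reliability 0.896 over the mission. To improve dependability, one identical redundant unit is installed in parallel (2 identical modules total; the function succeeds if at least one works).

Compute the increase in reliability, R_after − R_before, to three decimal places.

R_before = 0.896
R_after = 1 − (1 − 0.896)^2 = 0.989
ΔR = 0.989 − 0.896 = 0.093

0.093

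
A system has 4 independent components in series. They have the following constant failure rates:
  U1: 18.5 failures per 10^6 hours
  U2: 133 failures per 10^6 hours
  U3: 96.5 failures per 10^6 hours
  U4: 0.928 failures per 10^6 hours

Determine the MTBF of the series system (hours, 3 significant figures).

4020

Series of exponential components: λ_sys = Σ λ_i
λ_sys = 0.0000185 + 0.000133 + 0.0000965 + 0.000000928 = 2.4893e-04 /h
MTBF = 1 / λ_sys = 4020 h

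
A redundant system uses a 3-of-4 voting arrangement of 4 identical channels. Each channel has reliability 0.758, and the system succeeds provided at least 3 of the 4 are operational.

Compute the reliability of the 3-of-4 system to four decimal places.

0.7517

R = Σ_{i=3}^{4} C(4,i) p^i (1−p)^{4−i} with p = 0.758
C(4,3)·0.758^3·0.242^1 = 0.421583
C(4,4)·0.758^4·0.242^0 = 0.330124
Sum = 0.7517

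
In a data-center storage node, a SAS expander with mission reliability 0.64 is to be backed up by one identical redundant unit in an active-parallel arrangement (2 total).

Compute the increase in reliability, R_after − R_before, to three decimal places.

0.230

R_before = 0.64
R_after = 1 − (1 − 0.64)^2 = 0.870
ΔR = 0.870 − 0.64 = 0.230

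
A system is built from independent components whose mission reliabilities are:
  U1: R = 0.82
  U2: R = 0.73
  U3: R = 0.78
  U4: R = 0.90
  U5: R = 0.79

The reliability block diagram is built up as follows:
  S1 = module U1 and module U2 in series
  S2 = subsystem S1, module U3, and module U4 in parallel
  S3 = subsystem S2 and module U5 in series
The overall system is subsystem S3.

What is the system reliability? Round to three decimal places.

0.783

Series (U1 and U2): 0.82000 × 0.73000 = 0.59860
Parallel ([0.59860], U3, and U4): 1 − (1 − 0.59860)(1 − 0.78000)(1 − 0.90000) = 0.99117
Series ([0.99117] and U5): 0.99117 × 0.79000 = 0.783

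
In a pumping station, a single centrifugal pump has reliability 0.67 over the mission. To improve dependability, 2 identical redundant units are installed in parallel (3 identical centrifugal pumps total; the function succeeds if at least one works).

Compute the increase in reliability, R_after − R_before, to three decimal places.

R_before = 0.67
R_after = 1 − (1 − 0.67)^3 = 0.964
ΔR = 0.964 − 0.67 = 0.294

0.294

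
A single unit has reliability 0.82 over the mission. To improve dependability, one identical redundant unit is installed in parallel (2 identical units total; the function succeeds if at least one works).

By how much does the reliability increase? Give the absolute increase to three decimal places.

0.148

R_before = 0.82
R_after = 1 − (1 − 0.82)^2 = 0.968
ΔR = 0.968 − 0.82 = 0.148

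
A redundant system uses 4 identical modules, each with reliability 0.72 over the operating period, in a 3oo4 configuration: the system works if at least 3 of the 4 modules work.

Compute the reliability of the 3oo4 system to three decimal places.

R = Σ_{i=3}^{4} C(4,i) p^i (1−p)^{4−i} with p = 0.72
C(4,3)·0.72^3·0.28^1 = 0.41804
C(4,4)·0.72^4·0.28^0 = 0.26874
Sum = 0.687

0.687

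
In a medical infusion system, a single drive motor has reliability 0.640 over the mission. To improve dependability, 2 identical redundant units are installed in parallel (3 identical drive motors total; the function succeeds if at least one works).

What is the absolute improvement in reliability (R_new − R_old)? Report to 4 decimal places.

R_before = 0.640
R_after = 1 − (1 − 0.640)^3 = 0.9533
ΔR = 0.9533 − 0.640 = 0.3133

0.3133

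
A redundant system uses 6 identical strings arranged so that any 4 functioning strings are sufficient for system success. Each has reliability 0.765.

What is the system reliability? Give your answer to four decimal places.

R = Σ_{i=4}^{6} C(6,i) p^i (1−p)^{6−i} with p = 0.765
C(6,4)·0.765^4·0.235^2 = 0.283709
C(6,5)·0.765^5·0.235^1 = 0.369425
C(6,6)·0.765^6·0.235^0 = 0.200433
Sum = 0.8536

0.8536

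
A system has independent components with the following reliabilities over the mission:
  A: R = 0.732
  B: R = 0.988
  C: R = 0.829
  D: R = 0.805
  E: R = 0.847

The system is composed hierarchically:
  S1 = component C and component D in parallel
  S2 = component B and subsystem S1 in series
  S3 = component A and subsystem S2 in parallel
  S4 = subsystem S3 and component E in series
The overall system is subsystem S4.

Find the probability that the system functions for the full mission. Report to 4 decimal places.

Parallel (C and D): 1 − (1 − 0.829000)(1 − 0.805000) = 0.966655
Series (B and [0.966655]): 0.988000 × 0.966655 = 0.955055
Parallel (A and [0.955055]): 1 − (1 − 0.732000)(1 − 0.955055) = 0.987955
Series ([0.987955] and E): 0.987955 × 0.847000 = 0.8368

0.8368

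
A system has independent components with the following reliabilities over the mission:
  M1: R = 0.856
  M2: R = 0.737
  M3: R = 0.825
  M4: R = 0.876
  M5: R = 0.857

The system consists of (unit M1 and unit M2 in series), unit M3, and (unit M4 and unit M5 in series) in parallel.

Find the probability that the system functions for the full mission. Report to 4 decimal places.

0.9839

Series (M1 and M2): 0.856000 × 0.737000 = 0.630872
Series (M4 and M5): 0.876000 × 0.857000 = 0.750732
Parallel ([0.630872], M3, and [0.750732]): 1 − (1 − 0.630872)(1 − 0.825000)(1 − 0.750732) = 0.9839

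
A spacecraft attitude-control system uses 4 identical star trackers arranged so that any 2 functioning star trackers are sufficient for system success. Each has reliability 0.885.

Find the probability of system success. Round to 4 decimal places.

0.9944

R = Σ_{i=2}^{4} C(4,i) p^i (1−p)^{4−i} with p = 0.885
C(4,2)·0.885^2·0.115^2 = 0.062149
C(4,3)·0.885^3·0.115^1 = 0.318851
C(4,4)·0.885^4·0.115^0 = 0.613441
Sum = 0.9944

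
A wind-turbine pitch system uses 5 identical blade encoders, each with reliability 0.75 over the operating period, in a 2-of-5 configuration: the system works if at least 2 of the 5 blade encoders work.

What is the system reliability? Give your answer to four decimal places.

0.9844

R = Σ_{i=2}^{5} C(5,i) p^i (1−p)^{5−i} with p = 0.75
C(5,2)·0.75^2·0.25^3 = 0.087891
C(5,3)·0.75^3·0.25^2 = 0.263672
C(5,4)·0.75^4·0.25^1 = 0.395508
C(5,5)·0.75^5·0.25^0 = 0.237305
Sum = 0.9844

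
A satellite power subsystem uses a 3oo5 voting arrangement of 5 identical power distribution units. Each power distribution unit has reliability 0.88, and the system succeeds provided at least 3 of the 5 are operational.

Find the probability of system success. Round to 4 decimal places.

0.9857

R = Σ_{i=3}^{5} C(5,i) p^i (1−p)^{5−i} with p = 0.88
C(5,3)·0.88^3·0.12^2 = 0.098132
C(5,4)·0.88^4·0.12^1 = 0.359817
C(5,5)·0.88^5·0.12^0 = 0.527732
Sum = 0.9857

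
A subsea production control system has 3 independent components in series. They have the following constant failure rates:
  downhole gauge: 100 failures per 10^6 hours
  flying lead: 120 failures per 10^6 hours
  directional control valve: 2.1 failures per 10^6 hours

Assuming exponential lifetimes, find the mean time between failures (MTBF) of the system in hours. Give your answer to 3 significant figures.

Series of exponential components: λ_sys = Σ λ_i
λ_sys = 0.00010 + 0.00012 + 0.0000021 = 2.2210e-04 /h
MTBF = 1 / λ_sys = 4500 h

4500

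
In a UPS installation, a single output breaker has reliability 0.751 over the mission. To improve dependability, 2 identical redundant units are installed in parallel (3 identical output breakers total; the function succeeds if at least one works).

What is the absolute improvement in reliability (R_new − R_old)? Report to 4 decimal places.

R_before = 0.751
R_after = 1 − (1 − 0.751)^3 = 0.9846
ΔR = 0.9846 − 0.751 = 0.2336

0.2336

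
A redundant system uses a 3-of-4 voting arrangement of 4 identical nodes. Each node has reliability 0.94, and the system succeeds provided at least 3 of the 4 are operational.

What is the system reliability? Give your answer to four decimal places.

0.9801

R = Σ_{i=3}^{4} C(4,i) p^i (1−p)^{4−i} with p = 0.94
C(4,3)·0.94^3·0.06^1 = 0.199340
C(4,4)·0.94^4·0.06^0 = 0.780749
Sum = 0.9801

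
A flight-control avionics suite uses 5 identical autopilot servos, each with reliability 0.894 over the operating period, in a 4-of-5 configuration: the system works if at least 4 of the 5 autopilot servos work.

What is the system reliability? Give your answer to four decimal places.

0.9096

R = Σ_{i=4}^{5} C(5,i) p^i (1−p)^{5−i} with p = 0.894
C(5,4)·0.894^4·0.106^1 = 0.338552
C(5,5)·0.894^5·0.106^0 = 0.571068
Sum = 0.9096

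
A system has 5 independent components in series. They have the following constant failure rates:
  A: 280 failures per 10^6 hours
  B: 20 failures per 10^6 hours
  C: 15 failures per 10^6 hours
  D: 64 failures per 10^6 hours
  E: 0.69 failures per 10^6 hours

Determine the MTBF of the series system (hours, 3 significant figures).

Series of exponential components: λ_sys = Σ λ_i
λ_sys = 0.00028 + 0.000020 + 0.000015 + 0.000064 + 0.00000069 = 3.7969e-04 /h
MTBF = 1 / λ_sys = 2630 h

2630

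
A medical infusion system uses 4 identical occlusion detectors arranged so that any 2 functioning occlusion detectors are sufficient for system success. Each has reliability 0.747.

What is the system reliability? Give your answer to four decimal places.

R = Σ_{i=2}^{4} C(4,i) p^i (1−p)^{4−i} with p = 0.747
C(4,2)·0.747^2·0.253^2 = 0.214306
C(4,3)·0.747^3·0.253^1 = 0.421835
C(4,4)·0.747^4·0.253^0 = 0.311374
Sum = 0.9475

0.9475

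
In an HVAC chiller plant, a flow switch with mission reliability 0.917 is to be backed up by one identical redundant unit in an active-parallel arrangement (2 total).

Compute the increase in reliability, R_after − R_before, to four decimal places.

0.0761

R_before = 0.917
R_after = 1 − (1 − 0.917)^2 = 0.9931
ΔR = 0.9931 − 0.917 = 0.0761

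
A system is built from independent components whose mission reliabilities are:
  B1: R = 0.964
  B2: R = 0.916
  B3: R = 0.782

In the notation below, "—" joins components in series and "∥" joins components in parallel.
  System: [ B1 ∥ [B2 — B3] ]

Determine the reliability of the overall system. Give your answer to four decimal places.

Series (B2 and B3): 0.916000 × 0.782000 = 0.716312
Parallel (B1 and [0.716312]): 1 − (1 − 0.964000)(1 − 0.716312) = 0.9898

0.9898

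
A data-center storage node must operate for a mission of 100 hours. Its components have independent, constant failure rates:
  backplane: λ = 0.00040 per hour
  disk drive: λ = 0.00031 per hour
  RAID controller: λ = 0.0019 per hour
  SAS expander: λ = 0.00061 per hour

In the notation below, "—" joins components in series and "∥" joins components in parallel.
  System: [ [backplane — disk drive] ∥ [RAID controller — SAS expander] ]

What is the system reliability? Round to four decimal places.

0.9848

R(backplane) = exp(−0.00040 × 100) = 0.960789
R(disk drive) = exp(−0.00031 × 100) = 0.969476
R(RAID controller) = exp(−0.0019 × 100) = 0.826959
R(SAS expander) = exp(−0.00061 × 100) = 0.940823
Series (backplane and disk drive): 0.960789 × 0.969476 = 0.931462
Series (RAID controller and SAS expander): 0.826959 × 0.940823 = 0.778022
Parallel ([0.931462] and [0.778022]): 1 − (1 − 0.931462)(1 − 0.778022) = 0.9848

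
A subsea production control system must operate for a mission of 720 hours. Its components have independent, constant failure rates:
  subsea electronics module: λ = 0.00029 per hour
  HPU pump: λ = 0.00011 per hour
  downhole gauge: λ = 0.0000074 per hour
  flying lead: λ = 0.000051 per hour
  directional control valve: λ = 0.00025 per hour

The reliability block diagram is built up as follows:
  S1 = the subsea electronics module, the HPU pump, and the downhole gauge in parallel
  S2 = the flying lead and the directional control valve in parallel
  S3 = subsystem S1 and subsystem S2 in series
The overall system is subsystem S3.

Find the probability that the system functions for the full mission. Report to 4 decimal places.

R(subsea electronics module) = exp(−0.00029 × 720) = 0.811558
R(HPU pump) = exp(−0.00011 × 720) = 0.923855
R(downhole gauge) = exp(−0.0000074 × 720) = 0.994686
R(flying lead) = exp(−0.000051 × 720) = 0.963946
R(directional control valve) = exp(−0.00025 × 720) = 0.835270
Parallel (subsea electronics module, HPU pump, and downhole gauge): 1 − (1 − 0.811558)(1 − 0.923855)(1 − 0.994686) = 0.999924
Parallel (flying lead and directional control valve): 1 − (1 − 0.963946)(1 − 0.835270) = 0.994061
Series ([0.999924] and [0.994061]): 0.999924 × 0.994061 = 0.9940

0.9940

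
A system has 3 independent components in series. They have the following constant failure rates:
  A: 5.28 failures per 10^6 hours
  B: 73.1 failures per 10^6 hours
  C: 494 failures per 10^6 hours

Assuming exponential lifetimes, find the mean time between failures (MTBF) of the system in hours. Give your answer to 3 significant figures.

Series of exponential components: λ_sys = Σ λ_i
λ_sys = 0.00000528 + 0.0000731 + 0.000494 = 5.7238e-04 /h
MTBF = 1 / λ_sys = 1750 h

1750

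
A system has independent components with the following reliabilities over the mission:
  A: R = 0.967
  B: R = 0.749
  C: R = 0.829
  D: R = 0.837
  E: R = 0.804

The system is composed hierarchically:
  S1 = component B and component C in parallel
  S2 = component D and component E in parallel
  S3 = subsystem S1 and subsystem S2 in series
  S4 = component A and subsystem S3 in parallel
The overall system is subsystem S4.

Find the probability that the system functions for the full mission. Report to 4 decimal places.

0.9976

Parallel (B and C): 1 − (1 − 0.749000)(1 − 0.829000) = 0.957079
Parallel (D and E): 1 − (1 − 0.837000)(1 − 0.804000) = 0.968052
Series ([0.957079] and [0.968052]): 0.957079 × 0.968052 = 0.926502
Parallel (A and [0.926502]): 1 − (1 − 0.967000)(1 − 0.926502) = 0.9976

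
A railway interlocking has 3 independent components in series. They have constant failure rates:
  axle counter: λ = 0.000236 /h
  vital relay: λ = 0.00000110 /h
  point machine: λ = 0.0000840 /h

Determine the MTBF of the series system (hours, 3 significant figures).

Series of exponential components: λ_sys = Σ λ_i
λ_sys = 0.000236 + 0.00000110 + 0.0000840 = 3.2110e-04 /h
MTBF = 1 / λ_sys = 3110 h

3110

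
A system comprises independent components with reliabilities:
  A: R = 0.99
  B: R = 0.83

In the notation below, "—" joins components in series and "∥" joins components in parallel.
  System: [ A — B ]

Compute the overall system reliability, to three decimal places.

Series (A and B): 0.99000 × 0.83000 = 0.822

0.822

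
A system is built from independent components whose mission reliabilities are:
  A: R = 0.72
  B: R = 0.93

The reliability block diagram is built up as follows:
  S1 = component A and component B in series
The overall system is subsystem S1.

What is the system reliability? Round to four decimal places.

0.6696

Series (A and B): 0.720000 × 0.930000 = 0.6696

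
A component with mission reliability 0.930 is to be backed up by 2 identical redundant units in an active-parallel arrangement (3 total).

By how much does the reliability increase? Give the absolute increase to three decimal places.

R_before = 0.930
R_after = 1 − (1 − 0.930)^3 = 1.000
ΔR = 1.000 − 0.930 = 0.070

0.070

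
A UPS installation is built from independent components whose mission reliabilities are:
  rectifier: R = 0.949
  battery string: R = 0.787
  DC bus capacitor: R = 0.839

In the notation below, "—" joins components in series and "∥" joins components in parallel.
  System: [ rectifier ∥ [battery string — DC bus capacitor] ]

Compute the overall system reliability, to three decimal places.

Series (battery string and DC bus capacitor): 0.78700 × 0.83900 = 0.66029
Parallel (rectifier and [0.66029]): 1 − (1 − 0.94900)(1 − 0.66029) = 0.983

0.983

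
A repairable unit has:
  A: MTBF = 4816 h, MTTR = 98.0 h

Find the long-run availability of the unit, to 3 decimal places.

0.980

A(A) = MTBF/(MTBF+MTTR) = 4816/(4816+98.0) = 0.980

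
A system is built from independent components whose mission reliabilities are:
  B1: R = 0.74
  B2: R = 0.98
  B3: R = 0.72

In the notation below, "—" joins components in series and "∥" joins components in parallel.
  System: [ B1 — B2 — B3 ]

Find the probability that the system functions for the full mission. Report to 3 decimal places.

0.522

Series (B1, B2, and B3): 0.74000 × 0.98000 × 0.72000 = 0.522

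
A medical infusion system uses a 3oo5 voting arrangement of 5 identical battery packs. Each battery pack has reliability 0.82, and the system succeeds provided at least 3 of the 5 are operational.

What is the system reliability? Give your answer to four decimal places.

R = Σ_{i=3}^{5} C(5,i) p^i (1−p)^{5−i} with p = 0.82
C(5,3)·0.82^3·0.18^2 = 0.178643
C(5,4)·0.82^4·0.18^1 = 0.406910
C(5,5)·0.82^5·0.18^0 = 0.370740
Sum = 0.9563

0.9563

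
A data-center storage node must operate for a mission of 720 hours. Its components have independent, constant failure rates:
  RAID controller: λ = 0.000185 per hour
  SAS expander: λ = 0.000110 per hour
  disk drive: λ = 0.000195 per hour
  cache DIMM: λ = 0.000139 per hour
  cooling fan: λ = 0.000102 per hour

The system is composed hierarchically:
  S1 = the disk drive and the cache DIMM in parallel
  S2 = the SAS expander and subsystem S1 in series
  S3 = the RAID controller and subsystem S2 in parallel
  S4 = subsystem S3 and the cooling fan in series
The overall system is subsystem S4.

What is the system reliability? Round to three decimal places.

0.919

R(RAID controller) = exp(−0.000185 × 720) = 0.87529
R(SAS expander) = exp(−0.000110 × 720) = 0.92386
R(disk drive) = exp(−0.000195 × 720) = 0.86901
R(cache DIMM) = exp(−0.000139 × 720) = 0.90477
R(cooling fan) = exp(−0.000102 × 720) = 0.92919
Parallel (disk drive and cache DIMM): 1 − (1 − 0.86901)(1 − 0.90477) = 0.98753
Series (SAS expander and [0.98753]): 0.92386 × 0.98753 = 0.91234
Parallel (RAID controller and [0.91234]): 1 − (1 − 0.87529)(1 − 0.91234) = 0.98907
Series ([0.98907] and cooling fan): 0.98907 × 0.92919 = 0.919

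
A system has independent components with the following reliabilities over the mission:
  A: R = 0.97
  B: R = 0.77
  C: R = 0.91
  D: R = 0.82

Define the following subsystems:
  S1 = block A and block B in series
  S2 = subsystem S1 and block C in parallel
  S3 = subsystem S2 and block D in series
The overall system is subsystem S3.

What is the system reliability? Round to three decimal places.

Series (A and B): 0.97000 × 0.77000 = 0.74690
Parallel ([0.74690] and C): 1 − (1 − 0.74690)(1 − 0.91000) = 0.97722
Series ([0.97722] and D): 0.97722 × 0.82000 = 0.801

0.801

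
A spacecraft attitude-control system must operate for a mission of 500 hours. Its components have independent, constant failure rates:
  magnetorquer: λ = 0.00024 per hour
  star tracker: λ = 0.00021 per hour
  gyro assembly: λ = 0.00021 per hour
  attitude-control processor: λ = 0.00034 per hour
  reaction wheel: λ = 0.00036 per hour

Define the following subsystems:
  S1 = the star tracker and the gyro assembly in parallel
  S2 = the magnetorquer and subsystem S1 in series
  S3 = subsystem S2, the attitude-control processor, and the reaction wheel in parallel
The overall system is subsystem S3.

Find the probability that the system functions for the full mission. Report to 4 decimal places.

R(magnetorquer) = exp(−0.00024 × 500) = 0.886920
R(star tracker) = exp(−0.00021 × 500) = 0.900325
R(gyro assembly) = exp(−0.00021 × 500) = 0.900325
R(attitude-control processor) = exp(−0.00034 × 500) = 0.843665
R(reaction wheel) = exp(−0.00036 × 500) = 0.835270
Parallel (star tracker and gyro assembly): 1 − (1 − 0.900325)(1 − 0.900325) = 0.990065
Series (magnetorquer and [0.990065]): 0.886920 × 0.990065 = 0.878108
Parallel ([0.878108], attitude-control processor, and reaction wheel): 1 − (1 − 0.878108)(1 − 0.843665)(1 − 0.835270) = 0.9969

0.9969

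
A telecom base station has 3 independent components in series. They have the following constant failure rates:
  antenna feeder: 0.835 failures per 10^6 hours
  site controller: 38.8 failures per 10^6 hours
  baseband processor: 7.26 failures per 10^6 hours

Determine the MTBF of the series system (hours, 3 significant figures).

21300

Series of exponential components: λ_sys = Σ λ_i
λ_sys = 0.000000835 + 0.0000388 + 0.00000726 = 4.6895e-05 /h
MTBF = 1 / λ_sys = 21300 h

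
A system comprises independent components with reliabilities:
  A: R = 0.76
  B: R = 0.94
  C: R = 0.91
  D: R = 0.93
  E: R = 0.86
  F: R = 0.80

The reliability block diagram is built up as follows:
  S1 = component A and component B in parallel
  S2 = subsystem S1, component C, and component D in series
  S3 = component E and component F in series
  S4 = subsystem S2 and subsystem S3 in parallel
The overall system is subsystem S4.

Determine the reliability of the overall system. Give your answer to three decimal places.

Parallel (A and B): 1 − (1 − 0.76000)(1 − 0.94000) = 0.98560
Series ([0.98560], C, and D): 0.98560 × 0.91000 × 0.93000 = 0.83411
Series (E and F): 0.86000 × 0.80000 = 0.68800
Parallel ([0.83411] and [0.68800]): 1 − (1 − 0.83411)(1 − 0.68800) = 0.948

0.948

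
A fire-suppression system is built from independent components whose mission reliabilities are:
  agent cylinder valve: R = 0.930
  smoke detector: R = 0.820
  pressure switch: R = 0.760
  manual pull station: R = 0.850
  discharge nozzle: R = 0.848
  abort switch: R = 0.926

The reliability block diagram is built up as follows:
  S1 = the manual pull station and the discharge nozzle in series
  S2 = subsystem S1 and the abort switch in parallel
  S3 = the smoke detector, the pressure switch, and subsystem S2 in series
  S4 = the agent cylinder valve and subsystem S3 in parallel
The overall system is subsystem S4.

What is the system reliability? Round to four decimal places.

Series (manual pull station and discharge nozzle): 0.850000 × 0.848000 = 0.720800
Parallel ([0.720800] and abort switch): 1 − (1 − 0.720800)(1 − 0.926000) = 0.979339
Series (smoke detector, pressure switch, and [0.979339]): 0.820000 × 0.760000 × 0.979339 = 0.610324
Parallel (agent cylinder valve and [0.610324]): 1 − (1 − 0.930000)(1 − 0.610324) = 0.9727

0.9727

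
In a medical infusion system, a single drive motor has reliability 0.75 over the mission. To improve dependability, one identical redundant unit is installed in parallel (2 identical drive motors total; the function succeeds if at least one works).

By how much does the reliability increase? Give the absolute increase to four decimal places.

R_before = 0.75
R_after = 1 − (1 − 0.75)^2 = 0.9375
ΔR = 0.9375 − 0.75 = 0.1875

0.1875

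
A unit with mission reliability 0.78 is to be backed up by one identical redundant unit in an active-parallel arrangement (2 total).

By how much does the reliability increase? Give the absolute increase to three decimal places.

R_before = 0.78
R_after = 1 − (1 − 0.78)^2 = 0.952
ΔR = 0.952 − 0.78 = 0.172

0.172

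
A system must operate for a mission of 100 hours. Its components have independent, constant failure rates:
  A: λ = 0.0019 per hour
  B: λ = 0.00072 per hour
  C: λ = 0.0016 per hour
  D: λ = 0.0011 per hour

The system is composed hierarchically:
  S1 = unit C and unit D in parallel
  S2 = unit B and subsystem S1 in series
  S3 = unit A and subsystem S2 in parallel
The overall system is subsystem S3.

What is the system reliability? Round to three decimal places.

R(A) = exp(−0.0019 × 100) = 0.82696
R(B) = exp(−0.00072 × 100) = 0.93053
R(C) = exp(−0.0016 × 100) = 0.85214
R(D) = exp(−0.0011 × 100) = 0.89583
Parallel (C and D): 1 − (1 − 0.85214)(1 − 0.89583) = 0.98460
Series (B and [0.98460]): 0.93053 × 0.98460 = 0.91620
Parallel (A and [0.91620]): 1 − (1 − 0.82696)(1 − 0.91620) = 0.985

0.985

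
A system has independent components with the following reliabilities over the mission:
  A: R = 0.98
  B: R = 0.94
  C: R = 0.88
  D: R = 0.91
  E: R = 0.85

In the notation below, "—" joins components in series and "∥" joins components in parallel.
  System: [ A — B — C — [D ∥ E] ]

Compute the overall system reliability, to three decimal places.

Parallel (D and E): 1 − (1 − 0.91000)(1 − 0.85000) = 0.98650
Series (A, B, C, and [0.98650]): 0.98000 × 0.94000 × 0.88000 × 0.98650 = 0.800

0.800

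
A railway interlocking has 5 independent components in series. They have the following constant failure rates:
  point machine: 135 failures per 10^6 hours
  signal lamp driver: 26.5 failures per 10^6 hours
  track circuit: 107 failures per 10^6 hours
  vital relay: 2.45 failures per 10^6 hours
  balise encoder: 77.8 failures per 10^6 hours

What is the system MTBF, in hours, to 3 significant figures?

Series of exponential components: λ_sys = Σ λ_i
λ_sys = 0.000135 + 0.0000265 + 0.000107 + 0.00000245 + 0.0000778 = 3.4875e-04 /h
MTBF = 1 / λ_sys = 2870 h

2870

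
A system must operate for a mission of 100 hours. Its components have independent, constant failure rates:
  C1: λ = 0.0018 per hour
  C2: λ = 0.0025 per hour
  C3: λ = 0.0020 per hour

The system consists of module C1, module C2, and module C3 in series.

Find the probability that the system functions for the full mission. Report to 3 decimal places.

0.533

R(C1) = exp(−0.0018 × 100) = 0.83527
R(C2) = exp(−0.0025 × 100) = 0.77880
R(C3) = exp(−0.0020 × 100) = 0.81873
Series (C1, C2, and C3): 0.83527 × 0.77880 × 0.81873 = 0.533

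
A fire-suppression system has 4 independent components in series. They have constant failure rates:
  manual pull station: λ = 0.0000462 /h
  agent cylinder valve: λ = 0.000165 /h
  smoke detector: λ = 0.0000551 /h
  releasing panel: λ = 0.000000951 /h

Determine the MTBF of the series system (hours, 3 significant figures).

3740

Series of exponential components: λ_sys = Σ λ_i
λ_sys = 0.0000462 + 0.000165 + 0.0000551 + 0.000000951 = 2.6725e-04 /h
MTBF = 1 / λ_sys = 3740 h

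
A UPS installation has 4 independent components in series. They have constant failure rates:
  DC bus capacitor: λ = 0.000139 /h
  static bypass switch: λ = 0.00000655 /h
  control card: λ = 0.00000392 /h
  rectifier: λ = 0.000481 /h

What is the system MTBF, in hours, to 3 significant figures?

1590

Series of exponential components: λ_sys = Σ λ_i
λ_sys = 0.000139 + 0.00000655 + 0.00000392 + 0.000481 = 6.3047e-04 /h
MTBF = 1 / λ_sys = 1590 h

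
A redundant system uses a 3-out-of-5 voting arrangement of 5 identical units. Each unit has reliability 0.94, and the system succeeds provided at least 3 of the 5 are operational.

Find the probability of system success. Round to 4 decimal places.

R = Σ_{i=3}^{5} C(5,i) p^i (1−p)^{5−i} with p = 0.94
C(5,3)·0.94^3·0.06^2 = 0.029901
C(5,4)·0.94^4·0.06^1 = 0.234225
C(5,5)·0.94^5·0.06^0 = 0.733904
Sum = 0.9980

0.9980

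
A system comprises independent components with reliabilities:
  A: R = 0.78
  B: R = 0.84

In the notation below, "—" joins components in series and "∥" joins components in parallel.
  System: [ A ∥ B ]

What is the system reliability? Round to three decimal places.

Parallel (A and B): 1 − (1 − 0.78000)(1 − 0.84000) = 0.965

0.965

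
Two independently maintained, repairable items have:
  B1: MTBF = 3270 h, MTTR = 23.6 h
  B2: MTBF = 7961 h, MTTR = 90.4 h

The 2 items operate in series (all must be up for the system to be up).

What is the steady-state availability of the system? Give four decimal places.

A(B1) = MTBF/(MTBF+MTTR) = 3270/(3270+23.6) = 0.992835
A(B2) = MTBF/(MTBF+MTTR) = 7961/(7961+90.4) = 0.988772
Series availability: 0.992835 × 0.988772 = 0.9817

0.9817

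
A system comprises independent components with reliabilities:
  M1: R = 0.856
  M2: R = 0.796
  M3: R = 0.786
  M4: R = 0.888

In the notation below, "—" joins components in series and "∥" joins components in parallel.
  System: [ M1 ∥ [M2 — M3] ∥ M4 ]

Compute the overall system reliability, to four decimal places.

Series (M2 and M3): 0.796000 × 0.786000 = 0.625656
Parallel (M1, [0.625656], and M4): 1 − (1 − 0.856000)(1 − 0.625656)(1 − 0.888000) = 0.9940

0.9940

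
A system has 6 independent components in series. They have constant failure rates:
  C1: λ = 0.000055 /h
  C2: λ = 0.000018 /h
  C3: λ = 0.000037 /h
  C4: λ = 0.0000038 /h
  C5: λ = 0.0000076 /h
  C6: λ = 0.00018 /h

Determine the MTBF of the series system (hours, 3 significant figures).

Series of exponential components: λ_sys = Σ λ_i
λ_sys = 0.000055 + 0.000018 + 0.000037 + 0.0000038 + 0.0000076 + 0.00018 = 3.0140e-04 /h
MTBF = 1 / λ_sys = 3320 h

3320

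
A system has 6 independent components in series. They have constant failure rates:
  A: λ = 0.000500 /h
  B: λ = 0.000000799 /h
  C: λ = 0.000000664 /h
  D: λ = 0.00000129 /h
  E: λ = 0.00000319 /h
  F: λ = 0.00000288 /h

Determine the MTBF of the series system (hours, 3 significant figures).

Series of exponential components: λ_sys = Σ λ_i
λ_sys = 0.000500 + 0.000000799 + 0.000000664 + 0.00000129 + 0.00000319 + 0.00000288 = 5.0882e-04 /h
MTBF = 1 / λ_sys = 1970 h

1970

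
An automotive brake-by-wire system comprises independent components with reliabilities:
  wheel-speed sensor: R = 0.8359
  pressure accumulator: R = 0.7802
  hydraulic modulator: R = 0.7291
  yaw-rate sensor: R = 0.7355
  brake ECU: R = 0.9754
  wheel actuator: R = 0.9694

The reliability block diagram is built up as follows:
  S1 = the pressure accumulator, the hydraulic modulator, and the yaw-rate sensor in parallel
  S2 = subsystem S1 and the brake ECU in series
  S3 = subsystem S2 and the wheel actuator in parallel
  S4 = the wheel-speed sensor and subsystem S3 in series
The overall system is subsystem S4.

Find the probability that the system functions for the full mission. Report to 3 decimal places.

Parallel (pressure accumulator, hydraulic modulator, and yaw-rate sensor): 1 − (1 − 0.78020)(1 − 0.72910)(1 − 0.73550) = 0.98425
Series ([0.98425] and brake ECU): 0.98425 × 0.97540 = 0.96004
Parallel ([0.96004] and wheel actuator): 1 − (1 − 0.96004)(1 − 0.96940) = 0.99878
Series (wheel-speed sensor and [0.99878]): 0.83590 × 0.99878 = 0.835

0.835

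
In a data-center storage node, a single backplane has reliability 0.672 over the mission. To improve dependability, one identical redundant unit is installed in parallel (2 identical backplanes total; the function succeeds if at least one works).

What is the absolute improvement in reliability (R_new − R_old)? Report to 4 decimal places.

R_before = 0.672
R_after = 1 − (1 − 0.672)^2 = 0.8924
ΔR = 0.8924 − 0.672 = 0.2204

0.2204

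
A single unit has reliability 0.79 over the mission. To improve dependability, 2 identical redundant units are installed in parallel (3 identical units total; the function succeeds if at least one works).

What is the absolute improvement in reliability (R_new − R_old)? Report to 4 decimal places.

0.2007

R_before = 0.79
R_after = 1 − (1 − 0.79)^3 = 0.9907
ΔR = 0.9907 − 0.79 = 0.2007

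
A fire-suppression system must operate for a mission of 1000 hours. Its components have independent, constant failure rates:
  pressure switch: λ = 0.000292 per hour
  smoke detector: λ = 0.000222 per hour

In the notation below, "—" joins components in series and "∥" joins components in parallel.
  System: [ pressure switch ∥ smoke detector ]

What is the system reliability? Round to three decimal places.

R(pressure switch) = exp(−0.000292 × 1000) = 0.74677
R(smoke detector) = exp(−0.000222 × 1000) = 0.80092
Parallel (pressure switch and smoke detector): 1 − (1 − 0.74677)(1 − 0.80092) = 0.950

0.950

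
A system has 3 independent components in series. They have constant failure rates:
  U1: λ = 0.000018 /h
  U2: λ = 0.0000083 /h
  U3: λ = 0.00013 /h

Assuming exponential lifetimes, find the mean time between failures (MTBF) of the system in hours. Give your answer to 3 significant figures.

Series of exponential components: λ_sys = Σ λ_i
λ_sys = 0.000018 + 0.0000083 + 0.00013 = 1.5630e-04 /h
MTBF = 1 / λ_sys = 6400 h

6400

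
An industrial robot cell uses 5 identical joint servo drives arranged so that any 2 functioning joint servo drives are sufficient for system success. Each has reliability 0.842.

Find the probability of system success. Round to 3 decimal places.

R = Σ_{i=2}^{5} C(5,i) p^i (1−p)^{5−i} with p = 0.842
C(5,2)·0.842^2·0.158^3 = 0.02796
C(5,3)·0.842^3·0.158^2 = 0.14902
C(5,4)·0.842^4·0.158^1 = 0.39708
C(5,5)·0.842^5·0.158^0 = 0.42321
Sum = 0.997

0.997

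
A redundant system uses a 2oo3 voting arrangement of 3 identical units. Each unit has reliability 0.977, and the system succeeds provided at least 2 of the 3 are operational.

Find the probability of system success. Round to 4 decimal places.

0.9984

R = Σ_{i=2}^{3} C(3,i) p^i (1−p)^{3−i} with p = 0.977
C(3,2)·0.977^2·0.023^1 = 0.065863
C(3,3)·0.977^3·0.023^0 = 0.932575
Sum = 0.9984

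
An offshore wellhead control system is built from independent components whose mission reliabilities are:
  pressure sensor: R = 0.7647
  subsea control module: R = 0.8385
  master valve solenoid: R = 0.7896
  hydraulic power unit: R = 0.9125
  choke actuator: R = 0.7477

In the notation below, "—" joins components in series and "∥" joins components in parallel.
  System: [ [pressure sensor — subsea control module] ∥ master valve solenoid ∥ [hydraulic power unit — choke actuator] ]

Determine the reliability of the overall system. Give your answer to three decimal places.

Series (pressure sensor and subsea control module): 0.76470 × 0.83850 = 0.64120
Series (hydraulic power unit and choke actuator): 0.91250 × 0.74770 = 0.68228
Parallel ([0.64120], master valve solenoid, and [0.68228]): 1 − (1 − 0.64120)(1 − 0.78960)(1 − 0.68228) = 0.976

0.976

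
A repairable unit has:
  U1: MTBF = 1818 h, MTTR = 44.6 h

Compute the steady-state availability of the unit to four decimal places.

A(U1) = MTBF/(MTBF+MTTR) = 1818/(1818+44.6) = 0.9761

0.9761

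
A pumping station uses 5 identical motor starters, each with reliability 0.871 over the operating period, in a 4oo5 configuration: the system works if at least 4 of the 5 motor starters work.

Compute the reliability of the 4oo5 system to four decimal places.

R = Σ_{i=4}^{5} C(5,i) p^i (1−p)^{5−i} with p = 0.871
C(5,4)·0.871^4·0.129^1 = 0.371221
C(5,5)·0.871^5·0.129^0 = 0.501292
Sum = 0.8725

0.8725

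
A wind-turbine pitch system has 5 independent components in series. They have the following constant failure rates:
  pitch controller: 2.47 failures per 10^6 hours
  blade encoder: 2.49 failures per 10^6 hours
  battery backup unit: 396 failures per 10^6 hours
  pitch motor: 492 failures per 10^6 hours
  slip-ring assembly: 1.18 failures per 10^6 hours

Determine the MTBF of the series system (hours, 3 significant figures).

Series of exponential components: λ_sys = Σ λ_i
λ_sys = 0.00000247 + 0.00000249 + 0.000396 + 0.000492 + 0.00000118 = 8.9414e-04 /h
MTBF = 1 / λ_sys = 1120 h

1120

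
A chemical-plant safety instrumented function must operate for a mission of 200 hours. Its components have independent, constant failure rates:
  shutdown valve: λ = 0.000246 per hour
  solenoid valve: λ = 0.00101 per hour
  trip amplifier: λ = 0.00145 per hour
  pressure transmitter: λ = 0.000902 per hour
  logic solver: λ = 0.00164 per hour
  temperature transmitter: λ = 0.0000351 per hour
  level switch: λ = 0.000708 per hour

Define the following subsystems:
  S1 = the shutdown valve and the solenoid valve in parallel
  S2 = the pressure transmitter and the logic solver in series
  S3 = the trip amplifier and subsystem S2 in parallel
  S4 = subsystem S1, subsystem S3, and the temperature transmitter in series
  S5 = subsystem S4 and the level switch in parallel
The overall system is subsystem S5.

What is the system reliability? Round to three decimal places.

R(shutdown valve) = exp(−0.000246 × 200) = 0.95199
R(solenoid valve) = exp(−0.00101 × 200) = 0.81709
R(trip amplifier) = exp(−0.00145 × 200) = 0.74826
R(pressure transmitter) = exp(−0.000902 × 200) = 0.83494
R(logic solver) = exp(−0.00164 × 200) = 0.72036
R(temperature transmitter) = exp(−0.0000351 × 200) = 0.99300
R(level switch) = exp(−0.000708 × 200) = 0.86797
Parallel (shutdown valve and solenoid valve): 1 − (1 − 0.95199)(1 − 0.81709) = 0.99122
Series (pressure transmitter and logic solver): 0.83494 × 0.72036 = 0.60146
Parallel (trip amplifier and [0.60146]): 1 − (1 − 0.74826)(1 − 0.60146) = 0.89967
Series ([0.99122], [0.89967], and temperature transmitter): 0.99122 × 0.89967 × 0.99300 = 0.88553
Parallel ([0.88553] and level switch): 1 − (1 − 0.88553)(1 − 0.86797) = 0.985

0.985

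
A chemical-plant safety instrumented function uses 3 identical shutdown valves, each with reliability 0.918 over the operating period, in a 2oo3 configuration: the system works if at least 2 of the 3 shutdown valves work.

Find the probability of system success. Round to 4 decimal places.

0.9809

R = Σ_{i=2}^{3} C(3,i) p^i (1−p)^{3−i} with p = 0.918
C(3,2)·0.918^2·0.082^1 = 0.207310
C(3,3)·0.918^3·0.082^0 = 0.773621
Sum = 0.9809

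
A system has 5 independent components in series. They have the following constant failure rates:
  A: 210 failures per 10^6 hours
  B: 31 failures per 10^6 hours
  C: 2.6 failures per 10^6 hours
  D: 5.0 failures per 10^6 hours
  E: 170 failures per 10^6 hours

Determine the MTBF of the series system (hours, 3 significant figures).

Series of exponential components: λ_sys = Σ λ_i
λ_sys = 0.00021 + 0.000031 + 0.0000026 + 0.0000050 + 0.00017 = 4.1860e-04 /h
MTBF = 1 / λ_sys = 2390 h

2390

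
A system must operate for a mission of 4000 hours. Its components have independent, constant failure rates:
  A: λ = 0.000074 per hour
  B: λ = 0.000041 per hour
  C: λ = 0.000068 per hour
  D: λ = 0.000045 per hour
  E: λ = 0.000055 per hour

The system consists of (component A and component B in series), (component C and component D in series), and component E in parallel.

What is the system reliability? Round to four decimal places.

0.9735

R(A) = exp(−0.000074 × 4000) = 0.743787
R(B) = exp(−0.000041 × 4000) = 0.848742
R(C) = exp(−0.000068 × 4000) = 0.761854
R(D) = exp(−0.000045 × 4000) = 0.835270
R(E) = exp(−0.000055 × 4000) = 0.802519
Series (A and B): 0.743787 × 0.848742 = 0.631283
Series (C and D): 0.761854 × 0.835270 = 0.636354
Parallel ([0.631283], [0.636354], and E): 1 − (1 − 0.631283)(1 − 0.636354)(1 − 0.802519) = 0.9735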